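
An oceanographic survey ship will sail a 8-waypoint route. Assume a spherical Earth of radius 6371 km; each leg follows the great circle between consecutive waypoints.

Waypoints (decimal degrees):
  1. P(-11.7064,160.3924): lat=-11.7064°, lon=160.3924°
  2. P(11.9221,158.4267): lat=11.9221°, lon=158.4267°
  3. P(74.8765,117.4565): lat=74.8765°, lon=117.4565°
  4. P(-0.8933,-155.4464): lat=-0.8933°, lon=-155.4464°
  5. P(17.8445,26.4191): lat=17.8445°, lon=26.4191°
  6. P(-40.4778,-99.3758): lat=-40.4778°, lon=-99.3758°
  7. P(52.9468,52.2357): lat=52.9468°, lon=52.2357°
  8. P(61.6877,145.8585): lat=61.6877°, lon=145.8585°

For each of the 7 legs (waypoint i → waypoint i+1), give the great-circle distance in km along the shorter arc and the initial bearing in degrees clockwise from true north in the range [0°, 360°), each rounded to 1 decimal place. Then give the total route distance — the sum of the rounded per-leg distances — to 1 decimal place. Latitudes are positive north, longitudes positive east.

Leg 1: φ1=-0.2043152, φ2=0.2080799, Δφ=0.4123951, Δλ=-0.0343079 rad; a=sin²(Δφ/2)+cosφ1·cosφ2·sin²(Δλ/2)=0.0422001576; c=2·atan2(√a, √(1-a))=0.413799514; dist=6371·c=2636.317 ≈ 2636.3 km; running total=2636.3 km
Leg 1 bearing: y=sinΔλ·cosφ2=-0.03356131, x=cosφ1·sinφ2-sinφ1·cosφ2·cosΔλ=0.40068798; θ=atan2(y, x)=-4.7879° <0 so +360° → 355.2121° ≈ 355.2°
Leg 2: φ1=0.2080799, φ2=1.3068415, Δφ=1.0987616, Δλ=-0.7150649 rad; a=sin²(Δφ/2)+cosφ1·cosφ2·sin²(Δλ/2)=0.3039146929; c=2·atan2(√a, √(1-a))=1.167806279; dist=6371·c=7440.094 ≈ 7440.1 km; running total=10076.4 km
Leg 2 bearing: y=sinΔλ·cosφ2=-0.17106368, x=cosφ1·sinφ2-sinφ1·cosφ2·cosΔλ=0.90384702; θ=atan2(y, x)=-10.7171° <0 so +360° → 349.2829° ≈ 349.3°
Leg 3: φ1=1.3068415, φ2=-0.0155910, Δφ=-1.3224325, Δλ=-4.7630541 rad; a=sin²(Δφ/2)+cosφ1·cosφ2·sin²(Δλ/2)=0.5009195637; c=2·atan2(√a, √(1-a))=1.572635455; dist=6371·c=10019.260 ≈ 10019.3 km; running total=20095.7 km
Leg 3 bearing: y=sinΔλ·cosφ2=0.99859541, x=cosφ1·sinφ2-sinφ1·cosφ2·cosΔλ=-0.05295109; θ=atan2(y, x)=93.0353° ≈ 93.0°
Leg 4: φ1=-0.0155910, φ2=0.3114453, Δφ=0.3270363, Δλ=3.1741518 rad; a=sin²(Δφ/2)+cosφ1·cosφ2·sin²(Δλ/2)=0.9780244928; c=2·atan2(√a, √(1-a))=2.844013117; dist=6371·c=18119.208 ≈ 18119.2 km; running total=38214.9 km
Leg 4 bearing: y=sinΔλ·cosφ2=-0.03098728, x=cosφ1·sinφ2-sinφ1·cosφ2·cosΔλ=0.29156496; θ=atan2(y, x)=-6.0666° <0 so +360° → 353.9334° ≈ 353.9°
Leg 5: φ1=0.3114453, φ2=-0.7064709, Δφ=-1.0179162, Δλ=-2.1955352 rad; a=sin²(Δφ/2)+cosφ1·cosφ2·sin²(Δλ/2)=0.8112087001; c=2·atan2(√a, √(1-a))=2.242623848; dist=6371·c=14287.757 ≈ 14287.8 km; running total=52502.7 km
Leg 5 bearing: y=sinΔλ·cosφ2=-0.61698142, x=cosφ1·sinφ2-sinφ1·cosφ2·cosΔλ=-0.48159164; θ=atan2(y, x)=-127.9742° <0 so +360° → 232.0258° ≈ 232.0°
Leg 6: φ1=-0.7064709, φ2=0.9240960, Δφ=1.6305669, Δλ=2.6461199 rad; a=sin²(Δφ/2)+cosφ1·cosφ2·sin²(Δλ/2)=0.9606474815; c=2·atan2(√a, √(1-a))=2.742193897; dist=6371·c=17470.517 ≈ 17470.5 km; running total=69973.2 km
Leg 6 bearing: y=sinΔλ·cosφ2=0.28648398, x=cosφ1·sinφ2-sinφ1·cosφ2·cosΔλ=0.26294966; θ=atan2(y, x)=47.4527° ≈ 47.5°
Leg 7: φ1=0.9240960, φ2=1.0766535, Δφ=0.1525575, Δλ=1.6340261 rad; a=sin²(Δφ/2)+cosφ1·cosφ2·sin²(Δλ/2)=0.1577253797; c=2·atan2(√a, √(1-a))=0.816811162; dist=6371·c=5203.904 ≈ 5203.9 km; running total=75177.1 km
Leg 7 bearing: y=sinΔλ·cosφ2=0.47332945, x=cosφ1·sinφ2-sinφ1·cosφ2·cosΔλ=0.55439297; θ=atan2(y, x)=40.4900° ≈ 40.5°

Leg 1: dist=2636.3 km, bearing=355.2°
Leg 2: dist=7440.1 km, bearing=349.3°
Leg 3: dist=10019.3 km, bearing=93.0°
Leg 4: dist=18119.2 km, bearing=353.9°
Leg 5: dist=14287.8 km, bearing=232.0°
Leg 6: dist=17470.5 km, bearing=47.5°
Leg 7: dist=5203.9 km, bearing=40.5°
Total: 75177.1 km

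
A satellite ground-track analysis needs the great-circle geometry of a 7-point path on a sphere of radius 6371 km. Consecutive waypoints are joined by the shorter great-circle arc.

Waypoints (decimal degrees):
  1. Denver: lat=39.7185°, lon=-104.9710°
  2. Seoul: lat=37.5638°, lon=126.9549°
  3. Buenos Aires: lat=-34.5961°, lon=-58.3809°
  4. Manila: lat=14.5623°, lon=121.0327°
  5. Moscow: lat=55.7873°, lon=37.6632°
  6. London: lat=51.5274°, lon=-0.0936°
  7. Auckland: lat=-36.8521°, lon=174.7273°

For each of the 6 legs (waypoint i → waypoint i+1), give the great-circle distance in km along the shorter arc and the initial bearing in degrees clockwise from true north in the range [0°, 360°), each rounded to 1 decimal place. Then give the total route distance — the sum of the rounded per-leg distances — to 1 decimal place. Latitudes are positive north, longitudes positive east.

Leg 1: dist=9921.1 km, bearing=321.4°
Leg 2: dist=19433.2 km, bearing=57.1°
Leg 3: dist=17786.7 km, bearing=178.3°
Leg 4: dist=8260.7 km, bearing=324.5°
Leg 5: dist=2500.0 km, bearing=275.0°
Leg 6: dist=18332.9 km, bearing=16.1°
Total: 76234.6 km

Leg 1: φ1=0.6932186, φ2=0.6556120, Δφ=-0.0376066, Δλ=4.0478706 rad; a=sin²(Δφ/2)+cosφ1·cosφ2·sin²(Δλ/2)=0.4932148213; c=2·atan2(√a, √(1-a))=1.557225553; dist=6371·c=9921.084 ≈ 9921.1 km; running total=9921.1 km
Leg 1 bearing: y=sinΔλ·cosφ2=-0.62400474, x=cosφ1·sinφ2-sinφ1·cosφ2·cosΔλ=0.78130272; θ=atan2(y, x)=-38.6134° <0 so +360° → 321.3866° ≈ 321.4°
Leg 2: φ1=0.6556120, φ2=-0.6038159, Δφ=-1.2594278, Δλ=-3.2347199 rad; a=sin²(Δφ/2)+cosφ1·cosφ2·sin²(Δλ/2)=0.9979157074; c=2·atan2(√a, √(1-a))=3.050252799; dist=6371·c=19433.161 ≈ 19433.2 km; running total=29354.3 km
Leg 2 bearing: y=sinΔλ·cosφ2=0.07654929, x=cosφ1·sinφ2-sinφ1·cosφ2·cosΔλ=0.04959838; θ=atan2(y, x)=57.0597° ≈ 57.1°
Leg 3: φ1=-0.6038159, φ2=0.2541601, Δφ=0.8579759, Δλ=3.1313580 rad; a=sin²(Δφ/2)+cosφ1·cosφ2·sin²(Δλ/2)=0.9697244825; c=2·atan2(√a, √(1-a))=2.791815097; dist=6371·c=17786.654 ≈ 17786.7 km; running total=47141.0 km
Leg 3 bearing: y=sinΔλ·cosφ2=0.00990565, x=cosφ1·sinφ2-sinφ1·cosφ2·cosΔλ=-0.34254565; θ=atan2(y, x)=178.3436° ≈ 178.3°
Leg 4: φ1=0.2541601, φ2=0.9736721, Δφ=0.7195120, Δλ=-1.4550723 rad; a=sin²(Δφ/2)+cosφ1·cosφ2·sin²(Δλ/2)=0.3646196739; c=2·atan2(√a, √(1-a))=1.296613215; dist=6371·c=8260.723 ≈ 8260.7 km; running total=55401.7 km
Leg 4 bearing: y=sinΔλ·cosφ2=-0.55850594, x=cosφ1·sinφ2-sinφ1·cosφ2·cosΔλ=0.78406619; θ=atan2(y, x)=-35.4630° <0 so +360° → 324.5370° ≈ 324.5°
Leg 5: φ1=0.9736721, φ2=0.8993228, Δφ=-0.0743493, Δλ=-0.6589805 rad; a=sin²(Δφ/2)+cosφ1·cosφ2·sin²(Δλ/2)=0.0380033384; c=2·atan2(√a, √(1-a))=0.392401626; dist=6371·c=2499.991 ≈ 2500.0 km; running total=57901.7 km
Leg 5 bearing: y=sinΔλ·cosφ2=-0.38094343, x=cosφ1·sinφ2-sinφ1·cosφ2·cosΔλ=0.03344316; θ=atan2(y, x)=-84.9828° <0 so +360° → 275.0172° ≈ 275.0°
Leg 6: φ1=0.8993228, φ2=-0.6431905, Δφ=-1.5425133, Δλ=3.0512003 rad; a=sin²(Δφ/2)+cosφ1·cosφ2·sin²(Δλ/2)=0.9826723100; c=2·atan2(√a, √(1-a))=2.877556988; dist=6371·c=18332.916 ≈ 18332.9 km; running total=76234.6 km
Leg 6 bearing: y=sinΔλ·cosφ2=0.07223226, x=cosφ1·sinφ2-sinφ1·cosφ2·cosΔλ=0.25078330; θ=atan2(y, x)=16.0678° ≈ 16.1°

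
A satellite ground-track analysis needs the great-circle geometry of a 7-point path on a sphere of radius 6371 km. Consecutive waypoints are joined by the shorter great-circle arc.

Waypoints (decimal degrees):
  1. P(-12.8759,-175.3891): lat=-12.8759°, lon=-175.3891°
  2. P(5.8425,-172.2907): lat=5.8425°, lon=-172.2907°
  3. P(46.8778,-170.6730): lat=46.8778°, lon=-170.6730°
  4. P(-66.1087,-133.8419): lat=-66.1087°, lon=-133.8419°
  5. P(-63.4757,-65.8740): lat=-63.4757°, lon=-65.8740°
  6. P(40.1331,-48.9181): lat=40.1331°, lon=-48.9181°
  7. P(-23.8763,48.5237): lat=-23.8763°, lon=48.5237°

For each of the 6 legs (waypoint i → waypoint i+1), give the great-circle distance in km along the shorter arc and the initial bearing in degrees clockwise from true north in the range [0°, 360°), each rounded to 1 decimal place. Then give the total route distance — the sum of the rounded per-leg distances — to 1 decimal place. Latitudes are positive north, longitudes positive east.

Leg 1: dist=2109.4 km, bearing=9.5°
Leg 2: dist=4565.5 km, bearing=1.7°
Leg 3: dist=12951.2 km, bearing=164.3°
Leg 4: dist=3072.8 km, bearing=116.8°
Leg 5: dist=11618.2 km, bearing=13.3°
Leg 6: dist=12295.5 km, bearing=104.4°
Total: 46612.6 km

Leg 1: φ1=-0.2247268, φ2=0.1019709, Δφ=0.3266977, Δλ=0.0540773 rad; a=sin²(Δφ/2)+cosφ1·cosφ2·sin²(Δλ/2)=0.0271551964; c=2·atan2(√a, √(1-a))=0.331086824; dist=6371·c=2109.354 ≈ 2109.4 km; running total=2109.4 km
Leg 1 bearing: y=sinΔλ·cosφ2=0.05377016, x=cosφ1·sinφ2-sinφ1·cosφ2·cosΔλ=0.32059310; θ=atan2(y, x)=9.5211° ≈ 9.5°
Leg 2: φ1=0.1019709, φ2=0.8181720, Δφ=0.7162011, Δλ=0.0282342 rad; a=sin²(Δφ/2)+cosφ1·cosφ2·sin²(Δλ/2)=0.1229828919; c=2·atan2(√a, √(1-a))=0.716613810; dist=6371·c=4565.547 ≈ 4565.5 km; running total=6674.9 km
Leg 2 bearing: y=sinΔλ·cosφ2=0.01929710, x=cosφ1·sinφ2-sinφ1·cosφ2·cosΔλ=0.65655161; θ=atan2(y, x)=1.6835° ≈ 1.7°
Leg 3: φ1=0.8181720, φ2=-1.1538145, Δφ=-1.9719864, Δλ=0.6428240 rad; a=sin²(Δφ/2)+cosφ1·cosφ2·sin²(Δλ/2)=0.7228851331; c=2·atan2(√a, √(1-a))=2.032830894; dist=6371·c=12951.166 ≈ 12951.2 km; running total=19626.1 km
Leg 3 bearing: y=sinΔλ·cosφ2=0.24278220, x=cosφ1·sinφ2-sinφ1·cosφ2·cosΔλ=-0.86159484; θ=atan2(y, x)=164.2631° ≈ 164.3°
Leg 4: φ1=-1.1538145, φ2=-1.1078600, Δφ=0.0459545, Δλ=1.1862636 rad; a=sin²(Δφ/2)+cosφ1·cosφ2·sin²(Δλ/2)=0.0570367960; c=2·atan2(√a, √(1-a))=0.482308791; dist=6371·c=3072.789 ≈ 3072.8 km; running total=22698.9 km
Leg 4 bearing: y=sinΔλ·cosφ2=0.41396550, x=cosφ1·sinφ2-sinφ1·cosφ2·cosΔλ=-0.20920556; θ=atan2(y, x)=116.8106° ≈ 116.8°
Leg 5: φ1=-1.1078600, φ2=0.7004547, Δφ=1.8083147, Δλ=0.2959363 rad; a=sin²(Δφ/2)+cosφ1·cosφ2·sin²(Δλ/2)=0.6250667684; c=2·atan2(√a, √(1-a))=1.823614501; dist=6371·c=11618.248 ≈ 11618.2 km; running total=34317.1 km
Leg 5 bearing: y=sinΔλ·cosφ2=0.22296972, x=cosφ1·sinφ2-sinφ1·cosφ2·cosΔλ=0.94218773; θ=atan2(y, x)=13.3142° ≈ 13.3°
Leg 6: φ1=0.7004547, φ2=-0.4167200, Δφ=-1.1171748, Δλ=1.7006802 rad; a=sin²(Δφ/2)+cosφ1·cosφ2·sin²(Δλ/2)=0.6757229220; c=2·atan2(√a, √(1-a))=1.929911345; dist=6371·c=12295.465 ≈ 12295.5 km; running total=46612.6 km
Leg 6 bearing: y=sinΔλ·cosφ2=0.90671923, x=cosφ1·sinφ2-sinφ1·cosφ2·cosΔλ=-0.23312241; θ=atan2(y, x)=104.4188° ≈ 104.4°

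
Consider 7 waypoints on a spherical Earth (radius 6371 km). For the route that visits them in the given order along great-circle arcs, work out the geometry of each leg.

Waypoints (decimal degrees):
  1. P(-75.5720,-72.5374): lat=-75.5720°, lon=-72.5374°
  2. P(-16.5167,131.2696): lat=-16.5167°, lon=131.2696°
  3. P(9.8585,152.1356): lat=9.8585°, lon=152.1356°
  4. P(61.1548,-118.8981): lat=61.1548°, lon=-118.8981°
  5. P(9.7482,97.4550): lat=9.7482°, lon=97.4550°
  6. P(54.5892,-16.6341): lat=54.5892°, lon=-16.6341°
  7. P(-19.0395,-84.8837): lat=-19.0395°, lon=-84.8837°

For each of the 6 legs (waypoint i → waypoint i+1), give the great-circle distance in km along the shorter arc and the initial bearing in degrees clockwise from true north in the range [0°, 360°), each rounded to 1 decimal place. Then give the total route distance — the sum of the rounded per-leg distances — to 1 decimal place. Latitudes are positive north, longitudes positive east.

Leg 1: dist=9645.6 km, bearing=202.8°
Leg 2: dist=3724.2 km, bearing=39.5°
Leg 3: dist=8993.2 km, bearing=29.2°
Leg 4: dist=11516.4 km, bearing=323.1°
Leg 5: dist=10614.3 km, bearing=327.9°
Leg 6: dist=10408.6 km, bearing=241.6°
Total: 54902.3 km

Leg 1: φ1=-1.3189802, φ2=-0.2882708, Δφ=1.0307094, Δλ=3.5571032 rad; a=sin²(Δφ/2)+cosφ1·cosφ2·sin²(Δλ/2)=0.4716135010; c=2·atan2(√a, √(1-a))=1.513992786; dist=6371·c=9645.648 ≈ 9645.6 km; running total=9645.6 km
Leg 1 bearing: y=sinΔλ·cosφ2=-0.38700094, x=cosφ1·sinφ2-sinφ1·cosφ2·cosΔλ=-0.92032989; θ=atan2(y, x)=-157.1931° <0 so +360° → 202.8069° ≈ 202.8°
Leg 2: φ1=-0.2882708, φ2=0.1720633, Δφ=0.4603341, Δλ=0.3641804 rad; a=sin²(Δφ/2)+cosφ1·cosφ2·sin²(Δλ/2)=0.0830225938; c=2·atan2(√a, √(1-a))=0.584560291; dist=6371·c=3724.234 ≈ 3724.2 km; running total=13369.8 km
Leg 2 bearing: y=sinΔλ·cosφ2=0.35092402, x=cosφ1·sinφ2-sinφ1·cosφ2·cosΔλ=0.42587757; θ=atan2(y, x)=39.4886° ≈ 39.5°
Leg 3: φ1=0.1720633, φ2=1.0673526, Δφ=0.8952893, Δλ=-4.7304304 rad; a=sin²(Δφ/2)+cosφ1·cosφ2·sin²(Δλ/2)=0.4207263921; c=2·atan2(√a, √(1-a))=1.411577244; dist=6371·c=8993.159 ≈ 8993.2 km; running total=22363.0 km
Leg 3 bearing: y=sinΔλ·cosφ2=0.48236632, x=cosφ1·sinφ2-sinφ1·cosφ2·cosΔλ=0.86150190; θ=atan2(y, x)=29.2450° ≈ 29.2°
Leg 4: φ1=1.0673526, φ2=0.1701382, Δφ=-0.8972144, Δλ=3.7760739 rad; a=sin²(Δφ/2)+cosφ1·cosφ2·sin²(Δλ/2)=0.6173151775; c=2·atan2(√a, √(1-a))=1.807634617; dist=6371·c=11516.440 ≈ 11516.4 km; running total=33879.4 km
Leg 4 bearing: y=sinΔλ·cosφ2=-0.58420120, x=cosφ1·sinφ2-sinφ1·cosφ2·cosΔλ=0.77695402; θ=atan2(y, x)=-36.9400° <0 so +360° → 323.0600° ≈ 323.1°
Leg 5: φ1=0.1701382, φ2=0.9527613, Δφ=0.7826231, Δλ=-1.9912304 rad; a=sin²(Δφ/2)+cosφ1·cosφ2·sin²(Δλ/2)=0.5475438791; c=2·atan2(√a, √(1-a))=1.666027963; dist=6371·c=10614.264 ≈ 10614.3 km; running total=44493.7 km
Leg 5 bearing: y=sinΔλ·cosφ2=-0.52897290, x=cosφ1·sinφ2-sinφ1·cosφ2·cosΔλ=0.84329472; θ=atan2(y, x)=-32.0988° <0 so +360° → 327.9012° ≈ 327.9°
Leg 6: φ1=0.9527613, φ2=-0.3323020, Δφ=-1.2850632, Δλ=-1.1911802 rad; a=sin²(Δφ/2)+cosφ1·cosφ2·sin²(Δλ/2)=0.5314520146; c=2·atan2(√a, √(1-a))=1.633741914; dist=6371·c=10408.570 ≈ 10408.6 km; running total=54902.3 km
Leg 6 bearing: y=sinΔλ·cosφ2=-0.87799556, x=cosφ1·sinφ2-sinφ1·cosφ2·cosΔλ=-0.47451752; θ=atan2(y, x)=-118.3892° <0 so +360° → 241.6108° ≈ 241.6°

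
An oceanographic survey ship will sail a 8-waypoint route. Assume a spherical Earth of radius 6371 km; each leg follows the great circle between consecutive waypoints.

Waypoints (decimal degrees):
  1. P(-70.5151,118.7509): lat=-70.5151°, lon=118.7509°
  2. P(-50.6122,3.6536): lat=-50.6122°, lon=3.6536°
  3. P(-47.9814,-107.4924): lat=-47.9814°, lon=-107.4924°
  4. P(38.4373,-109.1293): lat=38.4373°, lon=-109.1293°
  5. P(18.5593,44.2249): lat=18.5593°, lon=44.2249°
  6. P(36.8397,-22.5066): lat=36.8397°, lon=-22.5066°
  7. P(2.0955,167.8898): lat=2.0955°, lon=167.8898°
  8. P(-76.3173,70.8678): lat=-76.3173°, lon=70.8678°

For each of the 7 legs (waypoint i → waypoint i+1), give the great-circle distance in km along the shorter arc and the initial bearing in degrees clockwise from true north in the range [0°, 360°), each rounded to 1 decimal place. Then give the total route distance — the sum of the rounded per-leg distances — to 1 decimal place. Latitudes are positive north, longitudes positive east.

Leg 1: dist=5592.6 km, bearing=228.3°
Leg 2: dist=7239.4 km, bearing=223.5°
Leg 3: dist=9610.7 km, bearing=358.7°
Leg 4: dist=13094.7 km, bearing=28.7°
Leg 5: dist=6741.0 km, bearing=302.5°
Leg 6: dist=15554.2 km, bearing=343.7°
Leg 7: dist=10418.3 km, bearing=193.6°
Total: 68250.9 km

Leg 1: φ1=-1.2307207, φ2=-0.8833495, Δφ=0.3473711, Δλ=-2.0088268 rad; a=sin²(Δφ/2)+cosφ1·cosφ2·sin²(Δλ/2)=0.1805864912; c=2·atan2(√a, √(1-a))=0.877823668; dist=6371·c=5592.615 ≈ 5592.6 km; running total=5592.6 km
Leg 1 bearing: y=sinΔλ·cosφ2=-0.57465582, x=cosφ1·sinφ2-sinφ1·cosφ2·cosΔλ=-0.51153761; θ=atan2(y, x)=-131.6743° <0 so +360° → 228.3257° ≈ 228.3°
Leg 2: φ1=-0.8833495, φ2=-0.8374334, Δφ=0.0459161, Δλ=-1.9398637 rad; a=sin²(Δφ/2)+cosφ1·cosφ2·sin²(Δλ/2)=0.2895225437; c=2·atan2(√a, √(1-a))=1.136298533; dist=6371·c=7239.358 ≈ 7239.4 km; running total=12832.0 km
Leg 2 bearing: y=sinΔλ·cosφ2=-0.62429914, x=cosφ1·sinφ2-sinφ1·cosφ2·cosΔλ=-0.65806348; θ=atan2(y, x)=-136.5082° <0 so +360° → 223.4918° ≈ 223.5°
Leg 3: φ1=-0.8374334, φ2=0.6708574, Δφ=1.5082909, Δλ=-0.0285693 rad; a=sin²(Δφ/2)+cosφ1·cosφ2·sin²(Δλ/2)=0.4688745873; c=2·atan2(√a, √(1-a))=1.508505226; dist=6371·c=9610.687 ≈ 9610.7 km; running total=22442.7 km
Leg 3 bearing: y=sinΔλ·cosφ2=-0.02237497, x=cosφ1·sinφ2-sinφ1·cosφ2·cosΔλ=0.99780970; θ=atan2(y, x)=-1.2846° <0 so +360° → 358.7154° ≈ 358.7°
Leg 4: φ1=0.6708574, φ2=0.3239209, Δφ=-0.3469365, Δλ=2.6765357 rad; a=sin²(Δφ/2)+cosφ1·cosφ2·sin²(Δλ/2)=0.7329133214; c=2·atan2(√a, √(1-a))=2.055364899; dist=6371·c=13094.730 ≈ 13094.7 km; running total=35537.4 km
Leg 4 bearing: y=sinΔλ·cosφ2=0.42515071, x=cosφ1·sinφ2-sinφ1·cosφ2·cosΔλ=0.77604924; θ=atan2(y, x)=28.7157° ≈ 28.7°
Leg 5: φ1=0.3239209, φ2=0.6429741, Δφ=0.3190532, Δλ=-1.1646844 rad; a=sin²(Δφ/2)+cosφ1·cosφ2·sin²(Δλ/2)=0.2547235997; c=2·atan2(√a, √(1-a))=1.058072313; dist=6371·c=6740.979 ≈ 6741.0 km; running total=42278.4 km
Leg 5 bearing: y=sinΔλ·cosφ2=-0.73522137, x=cosφ1·sinφ2-sinφ1·cosφ2·cosΔλ=0.46776863; θ=atan2(y, x)=-57.5343° <0 so +360° → 302.4657° ≈ 302.5°
Leg 6: φ1=0.6429741, φ2=0.0365734, Δφ=-0.6064007, Δλ=3.3230441 rad; a=sin²(Δφ/2)+cosφ1·cosφ2·sin²(Δλ/2)=0.8823635273; c=2·atan2(√a, √(1-a))=2.441413955; dist=6371·c=15554.248 ≈ 15554.2 km; running total=57832.6 km
Leg 6 bearing: y=sinΔλ·cosφ2=-0.18033667, x=cosφ1·sinφ2-sinφ1·cosφ2·cosΔλ=0.61860425; θ=atan2(y, x)=-16.2526° <0 so +360° → 343.7474° ≈ 343.7°
Leg 7: φ1=0.0365734, φ2=-1.3319882, Δφ=-1.3685615, Δλ=-1.6933533 rad; a=sin²(Δφ/2)+cosφ1·cosφ2·sin²(Δλ/2)=0.5322129444; c=2·atan2(√a, √(1-a))=1.635266868; dist=6371·c=10418.285 ≈ 10418.3 km; running total=68250.9 km
Leg 7 bearing: y=sinΔλ·cosφ2=-0.23477053, x=cosφ1·sinφ2-sinφ1·cosφ2·cosΔλ=-0.96991345; θ=atan2(y, x)=-166.3931° <0 so +360° → 193.6069° ≈ 193.6°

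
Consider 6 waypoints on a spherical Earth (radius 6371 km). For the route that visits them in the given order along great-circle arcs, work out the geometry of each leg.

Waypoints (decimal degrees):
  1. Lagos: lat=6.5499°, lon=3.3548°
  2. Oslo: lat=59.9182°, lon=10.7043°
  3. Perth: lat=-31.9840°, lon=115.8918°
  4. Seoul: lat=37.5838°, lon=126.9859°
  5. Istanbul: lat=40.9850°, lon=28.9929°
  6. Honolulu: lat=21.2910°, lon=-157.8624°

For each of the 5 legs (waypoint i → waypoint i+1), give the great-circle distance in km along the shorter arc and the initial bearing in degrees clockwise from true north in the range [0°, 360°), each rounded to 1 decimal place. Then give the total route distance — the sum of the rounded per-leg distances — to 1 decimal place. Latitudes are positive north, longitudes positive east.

Leg 1: φ1=0.1143173, φ2=1.0457699, Δφ=0.9314526, Δλ=0.1282730 rad; a=sin²(Δφ/2)+cosφ1·cosφ2·sin²(Δλ/2)=0.2037110844; c=2·atan2(√a, √(1-a))=0.936541004; dist=6371·c=5966.703 ≈ 5966.7 km; running total=5966.7 km
Leg 1 bearing: y=sinΔλ·cosφ2=0.06411885, x=cosφ1·sinφ2-sinφ1·cosφ2·cosΔλ=0.80295721; θ=atan2(y, x)=4.5656° ≈ 4.6°
Leg 2: φ1=1.0457699, φ2=-0.5582261, Δφ=-1.6039960, Δλ=1.8358682 rad; a=sin²(Δφ/2)+cosφ1·cosφ2·sin²(Δλ/2)=0.7848595547; c=2·atan2(√a, √(1-a))=2.176960359; dist=6371·c=13869.414 ≈ 13869.4 km; running total=19836.1 km
Leg 2 bearing: y=sinΔλ·cosφ2=0.81857167, x=cosφ1·sinφ2-sinφ1·cosφ2·cosΔλ=-0.07321581; θ=atan2(y, x)=95.1111° ≈ 95.1°
Leg 3: φ1=-0.5582261, φ2=0.6559611, Δφ=1.2141872, Δλ=0.1936286 rad; a=sin²(Δφ/2)+cosφ1·cosφ2·sin²(Δλ/2)=0.3317311603; c=2·atan2(√a, √(1-a))=1.227558644; dist=6371·c=7820.776 ≈ 7820.8 km; running total=27656.9 km
Leg 3 bearing: y=sinΔλ·cosφ2=0.15248629, x=cosφ1·sinφ2-sinφ1·cosφ2·cosΔλ=0.92924180; θ=atan2(y, x)=9.3190° ≈ 9.3°
Leg 4: φ1=0.6559611, φ2=0.7153232, Δφ=0.0593621, Δλ=-1.7103005 rad; a=sin²(Δφ/2)+cosφ1·cosφ2·sin²(Δλ/2)=0.3415796514; c=2·atan2(√a, √(1-a))=1.248399617; dist=6371·c=7953.554 ≈ 7953.6 km; running total=35610.5 km
Leg 4 bearing: y=sinΔλ·cosφ2=-0.74754769, x=cosφ1·sinφ2-sinφ1·cosφ2·cosΔλ=0.58376744; θ=atan2(y, x)=-52.0134° <0 so +360° → 307.9866° ≈ 308.0°
Leg 5: φ1=0.7153232, φ2=0.3715981, Δφ=-0.3437251, Δλ=-3.2612402 rad; a=sin²(Δφ/2)+cosφ1·cosφ2·sin²(Δλ/2)=0.7300921986; c=2·atan2(√a, √(1-a))=2.048999210; dist=6371·c=13054.174 ≈ 13054.2 km; running total=48664.7 km
Leg 5 bearing: y=sinΔλ·cosφ2=0.11121561, x=cosφ1·sinφ2-sinφ1·cosφ2·cosΔλ=0.88082995; θ=atan2(y, x)=7.1962° ≈ 7.2°

Leg 1: dist=5966.7 km, bearing=4.6°
Leg 2: dist=13869.4 km, bearing=95.1°
Leg 3: dist=7820.8 km, bearing=9.3°
Leg 4: dist=7953.6 km, bearing=308.0°
Leg 5: dist=13054.2 km, bearing=7.2°
Total: 48664.7 km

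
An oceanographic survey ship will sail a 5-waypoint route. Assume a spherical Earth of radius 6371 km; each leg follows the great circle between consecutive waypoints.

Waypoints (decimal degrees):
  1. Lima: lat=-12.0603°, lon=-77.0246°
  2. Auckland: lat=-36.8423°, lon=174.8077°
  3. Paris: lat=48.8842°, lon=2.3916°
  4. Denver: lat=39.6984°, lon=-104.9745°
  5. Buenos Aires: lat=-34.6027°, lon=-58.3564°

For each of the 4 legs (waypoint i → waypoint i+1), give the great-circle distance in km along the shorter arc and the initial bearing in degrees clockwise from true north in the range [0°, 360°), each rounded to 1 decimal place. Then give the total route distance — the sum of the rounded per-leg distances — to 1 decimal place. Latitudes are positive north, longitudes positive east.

Leg 1: φ1=-0.2104919, φ2=-0.6430194, Δφ=-0.4325275, Δλ=4.3953028 rad; a=sin²(Δφ/2)+cosφ1·cosφ2·sin²(Δλ/2)=0.5593689558; c=2·atan2(√a, √(1-a))=1.689815032; dist=6371·c=10765.812 ≈ 10765.8 km; running total=10765.8 km
Leg 1 bearing: y=sinΔλ·cosφ2=-0.76039289, x=cosφ1·sinφ2-sinφ1·cosφ2·cosΔλ=-0.63851700; θ=atan2(y, x)=-130.0208° <0 so +360° → 229.9792° ≈ 230.0°
Leg 2: φ1=-0.6430194, φ2=0.8531902, Δφ=1.4962097, Δλ=-3.0092286 rad; a=sin²(Δφ/2)+cosφ1·cosφ2·sin²(Δλ/2)=0.9866959769; c=2·atan2(√a, √(1-a))=2.910391924; dist=6371·c=18542.107 ≈ 18542.1 km; running total=29307.9 km
Leg 2 bearing: y=sinΔλ·cosφ2=-0.08678640, x=cosφ1·sinφ2-sinφ1·cosφ2·cosΔλ=0.21207599; θ=atan2(y, x)=-22.2555° <0 so +360° → 337.7445° ≈ 337.7°
Leg 3: φ1=0.8531902, φ2=0.6928678, Δφ=-0.1603225, Δλ=-1.8738920 rad; a=sin²(Δφ/2)+cosφ1·cosφ2·sin²(Δλ/2)=0.3348978501; c=2·atan2(√a, √(1-a))=1.234276320; dist=6371·c=7863.574 ≈ 7863.6 km; running total=37171.5 km
Leg 3 bearing: y=sinΔλ·cosφ2=-0.73434511, x=cosφ1·sinφ2-sinφ1·cosφ2·cosΔλ=0.59304500; θ=atan2(y, x)=-51.0762° <0 so +360° → 308.9238° ≈ 308.9°
Leg 4: φ1=0.6928678, φ2=-0.6039310, Δφ=-1.2967988, Δλ=0.8136393 rad; a=sin²(Δφ/2)+cosφ1·cosφ2·sin²(Δλ/2)=0.4638677738; c=2·atan2(√a, √(1-a))=1.498468830; dist=6371·c=9546.745 ≈ 9546.7 km; running total=46718.2 km
Leg 4 bearing: y=sinΔλ·cosφ2=0.59822922, x=cosφ1·sinφ2-sinφ1·cosφ2·cosΔλ=-0.79805993; θ=atan2(y, x)=143.1446° ≈ 143.1°

Leg 1: dist=10765.8 km, bearing=230.0°
Leg 2: dist=18542.1 km, bearing=337.7°
Leg 3: dist=7863.6 km, bearing=308.9°
Leg 4: dist=9546.7 km, bearing=143.1°
Total: 46718.2 km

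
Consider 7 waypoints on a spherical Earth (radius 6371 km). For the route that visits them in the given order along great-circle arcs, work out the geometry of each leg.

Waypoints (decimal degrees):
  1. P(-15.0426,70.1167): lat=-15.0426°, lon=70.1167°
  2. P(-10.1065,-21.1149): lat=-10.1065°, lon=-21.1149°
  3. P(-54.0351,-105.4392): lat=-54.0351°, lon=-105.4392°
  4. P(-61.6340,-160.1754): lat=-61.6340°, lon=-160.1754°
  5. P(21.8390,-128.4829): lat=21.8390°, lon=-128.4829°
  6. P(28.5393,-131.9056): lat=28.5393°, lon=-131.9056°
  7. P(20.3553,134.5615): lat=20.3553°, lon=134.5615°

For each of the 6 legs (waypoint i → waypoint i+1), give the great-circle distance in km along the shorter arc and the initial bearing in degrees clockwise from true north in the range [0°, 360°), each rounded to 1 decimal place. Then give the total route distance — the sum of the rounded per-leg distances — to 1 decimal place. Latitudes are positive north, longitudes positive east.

Leg 1: dist=9847.6 km, bearing=259.9°
Leg 2: dist=8729.8 km, bearing=216.6°
Leg 3: dist=3242.1 km, bearing=232.8°
Leg 4: dist=9702.2 km, bearing=29.2°
Leg 5: dist=820.6 km, bearing=335.9°
Leg 6: dist=9270.5 km, bearing=289.6°
Total: 41612.8 km

Leg 1: φ1=-0.2625429, φ2=-0.1763917, Δφ=0.0861512, Δλ=-1.5922918 rad; a=sin²(Δφ/2)+cosφ1·cosφ2·sin²(Δλ/2)=0.4874460207; c=2·atan2(√a, √(1-a))=1.545685729; dist=6371·c=9847.564 ≈ 9847.6 km; running total=9847.6 km
Leg 1 bearing: y=sinΔλ·cosφ2=-0.98425584, x=cosφ1·sinφ2-sinφ1·cosφ2·cosΔλ=-0.17495720; θ=atan2(y, x)=-100.0794° <0 so +360° → 259.9206° ≈ 259.9°
Leg 2: φ1=-0.1763917, φ2=-0.9430904, Δφ=-0.7666987, Δλ=-1.4717367 rad; a=sin²(Δφ/2)+cosφ1·cosφ2·sin²(Δλ/2)=0.4003957300; c=2·atan2(√a, √(1-a))=1.370246120; dist=6371·c=8729.838 ≈ 8729.8 km; running total=18577.4 km
Leg 2 bearing: y=sinΔλ·cosφ2=-0.58441040, x=cosφ1·sinφ2-sinφ1·cosφ2·cosΔλ=-0.78662598; θ=atan2(y, x)=-143.3901° <0 so +360° → 216.6099° ≈ 216.6°
Leg 3: φ1=-0.9430904, φ2=-1.0757162, Δφ=-0.1326258, Δλ=-0.9553269 rad; a=sin²(Δφ/2)+cosφ1·cosφ2·sin²(Δλ/2)=0.0633565266; c=2·atan2(√a, √(1-a))=0.508887742; dist=6371·c=3242.124 ≈ 3242.1 km; running total=21819.5 km
Leg 3 bearing: y=sinΔλ·cosφ2=-0.38792209, x=cosφ1·sinφ2-sinφ1·cosφ2·cosΔλ=-0.29476493; θ=atan2(y, x)=-127.2296° <0 so +360° → 232.7704° ≈ 232.8°
Leg 4: φ1=-1.0757162, φ2=0.3811625, Δφ=1.4568787, Δλ=0.5531385 rad; a=sin²(Δφ/2)+cosφ1·cosφ2·sin²(Δλ/2)=0.4760456820; c=2·atan2(√a, √(1-a))=1.522869345; dist=6371·c=9702.201 ≈ 9702.2 km; running total=31521.7 km
Leg 4 bearing: y=sinΔλ·cosφ2=0.48765666, x=cosφ1·sinφ2-sinφ1·cosφ2·cosΔλ=0.87171999; θ=atan2(y, x)=29.2235° ≈ 29.2°
Leg 5: φ1=0.3811625, φ2=0.4981048, Δφ=0.1169423, Δλ=-0.0597374 rad; a=sin²(Δφ/2)+cosφ1·cosφ2·sin²(Δλ/2)=0.0041422526; c=2·atan2(√a, √(1-a))=0.128809700; dist=6371·c=820.647 ≈ 820.6 km; running total=32342.3 km
Leg 5 bearing: y=sinΔλ·cosφ2=-0.05244747, x=cosφ1·sinφ2-sinφ1·cosφ2·cosΔλ=0.11725886; θ=atan2(y, x)=-24.0980° <0 so +360° → 335.9020° ≈ 335.9°
Leg 6: φ1=0.4981048, φ2=0.3552670, Δφ=-0.1428377, Δλ=4.6507282 rad; a=sin²(Δφ/2)+cosφ1·cosφ2·sin²(Δλ/2)=0.4422843247; c=2·atan2(√a, √(1-a))=1.455107085; dist=6371·c=9270.487 ≈ 9270.5 km; running total=41612.8 km
Leg 6 bearing: y=sinΔλ·cosφ2=-0.93577190, x=cosφ1·sinφ2-sinφ1·cosφ2·cosΔλ=0.33317646; θ=atan2(y, x)=-70.4020° <0 so +360° → 289.5980° ≈ 289.6°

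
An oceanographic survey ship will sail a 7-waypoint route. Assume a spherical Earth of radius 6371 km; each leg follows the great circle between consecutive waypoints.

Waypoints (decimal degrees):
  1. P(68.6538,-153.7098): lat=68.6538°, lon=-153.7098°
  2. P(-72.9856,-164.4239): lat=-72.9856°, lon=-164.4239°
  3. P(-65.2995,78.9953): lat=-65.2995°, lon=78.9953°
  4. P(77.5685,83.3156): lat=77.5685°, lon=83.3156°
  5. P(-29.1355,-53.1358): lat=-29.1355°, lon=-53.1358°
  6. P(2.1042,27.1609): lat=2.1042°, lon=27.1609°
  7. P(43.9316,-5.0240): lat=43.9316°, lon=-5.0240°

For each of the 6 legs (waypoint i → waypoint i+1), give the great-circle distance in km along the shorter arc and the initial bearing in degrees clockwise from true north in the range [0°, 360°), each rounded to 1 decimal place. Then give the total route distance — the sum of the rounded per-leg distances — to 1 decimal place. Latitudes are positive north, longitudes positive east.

Leg 1: φ1=1.1982349, φ2=-1.2738390, Δφ=-2.4720739, Δλ=-0.1869963 rad; a=sin²(Δφ/2)+cosφ1·cosφ2·sin²(Δλ/2)=0.8929886084; c=2·atan2(√a, √(1-a))=2.475071473; dist=6371·c=15768.680 ≈ 15768.7 km; running total=15768.7 km
Leg 1 bearing: y=sinΔλ·cosφ2=-0.05439904, x=cosφ1·sinφ2-sinφ1·cosφ2·cosΔλ=-0.61585758; θ=atan2(y, x)=-174.9521° <0 so +360° → 185.0479° ≈ 185.0°
Leg 2: φ1=-1.2738390, φ2=-1.1396913, Δφ=0.1341478, Δλ=4.2484665 rad; a=sin²(Δφ/2)+cosφ1·cosφ2·sin²(Δλ/2)=0.0929863992; c=2·atan2(√a, √(1-a))=0.619743954; dist=6371·c=3948.389 ≈ 3948.4 km; running total=19717.1 km
Leg 2 bearing: y=sinΔλ·cosφ2=-0.37370738, x=cosφ1·sinφ2-sinφ1·cosφ2·cosΔλ=-0.44463750; θ=atan2(y, x)=-139.9537° <0 so +360° → 220.0463° ≈ 220.0°
Leg 3: φ1=-1.1396913, φ2=1.3538257, Δφ=2.4935170, Δλ=0.0754035 rad; a=sin²(Δφ/2)+cosφ1·cosφ2·sin²(Δλ/2)=0.8987512608; c=2·atan2(√a, √(1-a))=2.493940556; dist=6371·c=15888.895 ≈ 15888.9 km; running total=35606.0 km
Leg 3 bearing: y=sinΔλ·cosφ2=0.01621689, x=cosφ1·sinφ2-sinφ1·cosφ2·cosΔλ=0.60309762; θ=atan2(y, x)=1.5403° ≈ 1.5°
Leg 4: φ1=1.3538257, φ2=-0.5085104, Δφ=-1.8623361, Δλ=-2.3815262 rad; a=sin²(Δφ/2)+cosφ1·cosφ2·sin²(Δλ/2)=0.8058733027; c=2·atan2(√a, √(1-a))=2.229062985; dist=6371·c=14201.360 ≈ 14201.4 km; running total=49807.4 km
Leg 4 bearing: y=sinΔλ·cosφ2=-0.60179479, x=cosφ1·sinφ2-sinφ1·cosφ2·cosΔλ=0.51342879; θ=atan2(y, x)=-49.5304° <0 so +360° → 310.4696° ≈ 310.5°
Leg 5: φ1=-0.5085104, φ2=0.0367252, Δφ=0.5452356, Δλ=1.4014418 rad; a=sin²(Δφ/2)+cosφ1·cosφ2·sin²(Δλ/2)=0.4353778865; c=2·atan2(√a, √(1-a))=1.441189551; dist=6371·c=9181.819 ≈ 9181.8 km; running total=58989.2 km
Leg 5 bearing: y=sinΔλ·cosφ2=0.98502911, x=cosφ1·sinφ2-sinφ1·cosφ2·cosΔλ=0.11407705; θ=atan2(y, x)=83.3940° ≈ 83.4°
Leg 6: φ1=0.0367252, φ2=0.7667511, Δφ=0.7300258, Δλ=-0.5617325 rad; a=sin²(Δφ/2)+cosφ1·cosφ2·sin²(Δλ/2)=0.1827169724; c=2·atan2(√a, √(1-a))=0.883349409; dist=6371·c=5627.819 ≈ 5627.8 km; running total=64617.0 km
Leg 6 bearing: y=sinΔλ·cosφ2=-0.38360013, x=cosφ1·sinφ2-sinφ1·cosφ2·cosΔλ=0.67095221; θ=atan2(y, x)=-29.7577° <0 so +360° → 330.2423° ≈ 330.2°

Leg 1: dist=15768.7 km, bearing=185.0°
Leg 2: dist=3948.4 km, bearing=220.0°
Leg 3: dist=15888.9 km, bearing=1.5°
Leg 4: dist=14201.4 km, bearing=310.5°
Leg 5: dist=9181.8 km, bearing=83.4°
Leg 6: dist=5627.8 km, bearing=330.2°
Total: 64617.0 km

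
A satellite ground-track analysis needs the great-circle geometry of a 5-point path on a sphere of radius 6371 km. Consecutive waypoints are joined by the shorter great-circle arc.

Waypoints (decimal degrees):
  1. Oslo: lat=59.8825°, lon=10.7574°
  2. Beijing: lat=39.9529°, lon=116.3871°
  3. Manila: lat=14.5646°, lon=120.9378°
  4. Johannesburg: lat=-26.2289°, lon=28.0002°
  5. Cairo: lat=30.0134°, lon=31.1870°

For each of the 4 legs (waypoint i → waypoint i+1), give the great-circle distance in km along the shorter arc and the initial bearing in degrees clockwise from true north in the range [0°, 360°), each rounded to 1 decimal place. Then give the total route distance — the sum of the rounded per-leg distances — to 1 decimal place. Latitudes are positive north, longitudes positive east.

Leg 1: φ1=1.0451468, φ2=0.6973097, Δφ=-0.3478371, Δλ=1.8435861 rad; a=sin²(Δφ/2)+cosφ1·cosφ2·sin²(Δλ/2)=0.2740829922; c=2·atan2(√a, √(1-a))=1.101976219; dist=6371·c=7020.690 ≈ 7020.7 km; running total=7020.7 km
Leg 1 bearing: y=sinΔλ·cosφ2=0.73822706, x=cosφ1·sinφ2-sinφ1·cosφ2·cosΔλ=0.50086608; θ=atan2(y, x)=55.8442° ≈ 55.8°
Leg 2: φ1=0.6973097, φ2=0.2542002, Δφ=-0.4431094, Δλ=0.0794247 rad; a=sin²(Δφ/2)+cosφ1·cosφ2·sin²(Δλ/2)=0.0494580425; c=2·atan2(√a, √(1-a))=0.448533721; dist=6371·c=2857.608 ≈ 2857.6 km; running total=9878.3 km
Leg 2 bearing: y=sinΔλ·cosφ2=0.07679157, x=cosφ1·sinφ2-sinφ1·cosφ2·cosΔλ=-0.42679132; θ=atan2(y, x)=169.8000° ≈ 169.8°
Leg 3: φ1=0.2542002, φ2=-0.4577807, Δφ=-0.7119809, Δλ=-1.6220671 rad; a=sin²(Δφ/2)+cosφ1·cosφ2·sin²(Δλ/2)=0.5778170824; c=2·atan2(√a, √(1-a))=1.727065735; dist=6371·c=11003.136 ≈ 11003.1 km; running total=20881.4 km
Leg 3 bearing: y=sinΔλ·cosφ2=-0.89585680, x=cosφ1·sinφ2-sinφ1·cosφ2·cosΔλ=-0.41619538; θ=atan2(y, x)=-114.9185° <0 so +360° → 245.0815° ≈ 245.1°
Leg 4: φ1=-0.4577807, φ2=0.5238326, Δφ=0.9816133, Δλ=0.0556202 rad; a=sin²(Δφ/2)+cosφ1·cosφ2·sin²(Δλ/2)=0.2227595996; c=2·atan2(√a, √(1-a))=0.983057381; dist=6371·c=6263.059 ≈ 6263.1 km; running total=27144.5 km
Leg 4 bearing: y=sinΔλ·cosφ2=0.04813713, x=cosφ1·sinφ2-sinφ1·cosφ2·cosΔλ=0.83080314; θ=atan2(y, x)=3.3160° ≈ 3.3°

Leg 1: dist=7020.7 km, bearing=55.8°
Leg 2: dist=2857.6 km, bearing=169.8°
Leg 3: dist=11003.1 km, bearing=245.1°
Leg 4: dist=6263.1 km, bearing=3.3°
Total: 27144.5 km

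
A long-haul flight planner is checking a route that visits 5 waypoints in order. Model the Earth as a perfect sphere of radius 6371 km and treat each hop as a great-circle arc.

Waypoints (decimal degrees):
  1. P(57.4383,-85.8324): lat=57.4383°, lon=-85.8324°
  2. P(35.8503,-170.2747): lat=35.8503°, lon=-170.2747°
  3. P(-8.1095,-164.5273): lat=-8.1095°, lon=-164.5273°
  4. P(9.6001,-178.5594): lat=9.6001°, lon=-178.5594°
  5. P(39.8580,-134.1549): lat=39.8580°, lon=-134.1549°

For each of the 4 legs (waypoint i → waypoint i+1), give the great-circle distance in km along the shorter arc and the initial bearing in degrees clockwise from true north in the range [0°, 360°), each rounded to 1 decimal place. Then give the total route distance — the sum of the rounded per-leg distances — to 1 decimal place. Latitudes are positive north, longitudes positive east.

Leg 1: dist=6404.6 km, bearing=287.2°
Leg 2: dist=4925.0 km, bearing=171.8°
Leg 3: dist=2508.5 km, bearing=321.5°
Leg 4: dist=5519.5 km, bearing=44.8°
Total: 19357.6 km

Leg 1: φ1=1.0024875, φ2=0.6257058, Δφ=-0.3767817, Δλ=-1.4737962 rad; a=sin²(Δφ/2)+cosφ1·cosφ2·sin²(Δλ/2)=0.2320705512; c=2·atan2(√a, √(1-a))=1.005271627; dist=6371·c=6404.586 ≈ 6404.6 km; running total=6404.6 km
Leg 1 bearing: y=sinΔλ·cosφ2=-0.80673972, x=cosφ1·sinφ2-sinφ1·cosφ2·cosΔλ=0.24905074; θ=atan2(y, x)=-72.8439° <0 so +360° → 287.1561° ≈ 287.2°
Leg 2: φ1=0.6257058, φ2=-0.1415375, Δφ=-0.7672432, Δλ=0.1003111 rad; a=sin²(Δφ/2)+cosφ1·cosφ2·sin²(Δλ/2)=0.1421034137; c=2·atan2(√a, √(1-a))=0.773037038; dist=6371·c=4925.019 ≈ 4925.0 km; running total=11329.6 km
Leg 2 bearing: y=sinΔλ·cosφ2=0.09914151, x=cosφ1·sinφ2-sinφ1·cosφ2·cosΔλ=-0.69123881; θ=atan2(y, x)=171.8380° ≈ 171.8°
Leg 3: φ1=-0.1415375, φ2=0.1675534, Δφ=0.3090908, Δλ=-0.2449063 rad; a=sin²(Δφ/2)+cosφ1·cosφ2·sin²(Δλ/2)=0.0382586687; c=2·atan2(√a, √(1-a))=0.393734858; dist=6371·c=2508.485 ≈ 2508.5 km; running total=13838.1 km
Leg 3 bearing: y=sinΔλ·cosφ2=-0.23906992, x=cosφ1·sinφ2-sinφ1·cosφ2·cosΔλ=0.30004224; θ=atan2(y, x)=-38.5474° <0 so +360° → 321.4526° ≈ 321.5°
Leg 4: φ1=0.1675534, φ2=0.6956533, Δφ=0.5281000, Δλ=0.7750047 rad; a=sin²(Δφ/2)+cosφ1·cosφ2·sin²(Δλ/2)=0.1761934510; c=2·atan2(√a, √(1-a))=0.866348620; dist=6371·c=5519.507 ≈ 5519.5 km; running total=19357.6 km
Leg 4 bearing: y=sinΔλ·cosφ2=0.53712925, x=cosφ1·sinφ2-sinφ1·cosφ2·cosΔλ=0.54045300; θ=atan2(y, x)=44.8233° ≈ 44.8°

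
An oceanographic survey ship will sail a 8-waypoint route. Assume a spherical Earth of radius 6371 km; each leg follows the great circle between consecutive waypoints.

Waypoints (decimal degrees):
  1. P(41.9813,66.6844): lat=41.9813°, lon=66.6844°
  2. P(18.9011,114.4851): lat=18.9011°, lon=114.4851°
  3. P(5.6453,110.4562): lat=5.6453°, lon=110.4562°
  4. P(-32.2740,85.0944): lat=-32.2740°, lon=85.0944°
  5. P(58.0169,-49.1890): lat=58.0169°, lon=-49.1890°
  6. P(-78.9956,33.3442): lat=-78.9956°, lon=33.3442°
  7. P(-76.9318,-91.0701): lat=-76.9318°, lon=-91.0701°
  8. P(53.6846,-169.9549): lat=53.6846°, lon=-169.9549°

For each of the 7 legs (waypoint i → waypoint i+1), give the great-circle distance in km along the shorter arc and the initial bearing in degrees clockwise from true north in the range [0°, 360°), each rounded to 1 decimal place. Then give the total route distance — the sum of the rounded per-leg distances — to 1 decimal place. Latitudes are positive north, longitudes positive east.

Leg 1: φ1=0.7327119, φ2=0.3298864, Δφ=-0.4028255, Δλ=0.8342796 rad; a=sin²(Δφ/2)+cosφ1·cosφ2·sin²(Δλ/2)=0.1554609068; c=2·atan2(√a, √(1-a))=0.810580061; dist=6371·c=5164.206 ≈ 5164.2 km; running total=5164.2 km
Leg 1 bearing: y=sinΔλ·cosφ2=0.70086754, x=cosφ1·sinφ2-sinφ1·cosφ2·cosΔλ=-0.18427139; θ=atan2(y, x)=104.7308° ≈ 104.7°
Leg 2: φ1=0.3298864, φ2=0.0985291, Δφ=-0.2313574, Δλ=-0.0703176 rad; a=sin²(Δφ/2)+cosφ1·cosφ2·sin²(Δλ/2)=0.0144853090; c=2·atan2(√a, √(1-a))=0.241294806; dist=6371·c=1537.289 ≈ 1537.3 km; running total=6701.5 km
Leg 2 bearing: y=sinΔλ·cosφ2=-0.06991887, x=cosφ1·sinφ2-sinφ1·cosφ2·cosΔλ=-0.22850228; θ=atan2(y, x)=-162.9865° <0 so +360° → 197.0135° ≈ 197.0°
Leg 3: φ1=0.0985291, φ2=-0.5632876, Δφ=-0.6618166, Δλ=-0.4426469 rad; a=sin²(Δφ/2)+cosφ1·cosφ2·sin²(Δλ/2)=0.1461082240; c=2·atan2(√a, √(1-a))=0.784440606; dist=6371·c=4997.671 ≈ 4997.7 km; running total=11699.2 km
Leg 3 bearing: y=sinΔλ·cosφ2=-0.36215717, x=cosφ1·sinφ2-sinφ1·cosφ2·cosΔλ=-0.60653494; θ=atan2(y, x)=-149.1589° <0 so +360° → 210.8411° ≈ 210.8°
Leg 4: φ1=-0.5632876, φ2=1.0125859, Δφ=1.5758735, Δλ=-2.3436875 rad; a=sin²(Δφ/2)+cosφ1·cosφ2·sin²(Δλ/2)=0.8827991303; c=2·atan2(√a, √(1-a))=2.442767103; dist=6371·c=15562.869 ≈ 15562.9 km; running total=27262.1 km
Leg 4 bearing: y=sinΔλ·cosφ2=-0.37918749, x=cosφ1·sinφ2-sinφ1·cosφ2·cosΔλ=0.51968851; θ=atan2(y, x)=-36.1161° <0 so +360° → 323.8839° ≈ 323.9°
Leg 5: φ1=1.0125859, φ2=-1.3787333, Δφ=-2.3913192, Δλ=1.4404761 rad; a=sin²(Δφ/2)+cosφ1·cosφ2·sin²(Δλ/2)=0.9097345967; c=2·atan2(√a, √(1-a))=2.531280566; dist=6371·c=16126.788 ≈ 16126.8 km; running total=43388.9 km
Leg 5 bearing: y=sinΔλ·cosφ2=0.18926574, x=cosφ1·sinφ2-sinφ1·cosφ2·cosΔλ=-0.54097017; θ=atan2(y, x)=160.7169° ≈ 160.7°
Leg 6: φ1=-1.3787333, φ2=-1.3427132, Δφ=0.0360201, Δλ=-2.1714392 rad; a=sin²(Δφ/2)+cosφ1·cosφ2·sin²(Δλ/2)=0.0341015417; c=2·atan2(√a, √(1-a))=0.371464069; dist=6371·c=2366.598 ≈ 2366.6 km; running total=45755.5 km
Leg 6 bearing: y=sinΔλ·cosφ2=-0.18653510, x=cosφ1·sinφ2-sinφ1·cosφ2·cosΔλ=-0.31138266; θ=atan2(y, x)=-149.0761° <0 so +360° → 210.9239° ≈ 210.9°
Leg 7: φ1=-1.3427132, φ2=0.9369730, Δφ=2.2796862, Δλ=-1.3767995 rad; a=sin²(Δφ/2)+cosφ1·cosφ2·sin²(Δλ/2)=0.8795428161; c=2·atan2(√a, √(1-a))=2.432703710; dist=6371·c=15498.755 ≈ 15498.8 km; running total=61254.3 km
Leg 7 bearing: y=sinΔλ·cosφ2=-0.58112047, x=cosφ1·sinφ2-sinφ1·cosφ2·cosΔλ=0.29340758; θ=atan2(y, x)=-63.2108° <0 so +360° → 296.7892° ≈ 296.8°

Leg 1: dist=5164.2 km, bearing=104.7°
Leg 2: dist=1537.3 km, bearing=197.0°
Leg 3: dist=4997.7 km, bearing=210.8°
Leg 4: dist=15562.9 km, bearing=323.9°
Leg 5: dist=16126.8 km, bearing=160.7°
Leg 6: dist=2366.6 km, bearing=210.9°
Leg 7: dist=15498.8 km, bearing=296.8°
Total: 61254.3 km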